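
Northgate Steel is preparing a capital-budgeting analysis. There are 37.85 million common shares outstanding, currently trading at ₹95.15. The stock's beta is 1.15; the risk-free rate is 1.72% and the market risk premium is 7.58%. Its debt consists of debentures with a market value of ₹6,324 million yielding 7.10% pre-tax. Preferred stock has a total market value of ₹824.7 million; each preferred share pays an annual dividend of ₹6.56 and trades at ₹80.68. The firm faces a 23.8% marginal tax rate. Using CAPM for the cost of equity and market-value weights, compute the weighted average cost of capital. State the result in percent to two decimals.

Cost of equity via CAPM: Re = 1.72% + 1.15 × 7.58% = 10.4370%.
Cost of preferred: Rp = 6.56 / 80.68 = 8.1309%.
Market value of equity E = 95.15 × 37.85m = 3601.4275m.
Total capital V = 3601.4275 + 824.7 + 6324 = 10750.1275.
Equity: weight = 3601.4275/10750.1275 = 0.3350; cost = 10.437%.
Preferred: weight = 824.7/10750.1275 = 0.0767; cost = 8.1309%.
Debentures: weight = 6324/10750.1275 = 0.5883; after-tax cost = 7.1% × (1 − 23.8%) = 5.4102%.
WACC = 0.3350 × 10.4370% + 0.0767 × 8.1309% + 0.5883 × 5.4102% = 7.3030%.

7.30%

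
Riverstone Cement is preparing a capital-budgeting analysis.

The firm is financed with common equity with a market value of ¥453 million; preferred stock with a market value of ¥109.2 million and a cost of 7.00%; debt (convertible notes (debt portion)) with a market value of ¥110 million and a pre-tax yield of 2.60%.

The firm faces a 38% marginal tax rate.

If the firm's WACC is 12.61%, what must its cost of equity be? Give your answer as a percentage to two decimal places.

Total capital V = 453 + 109.2 + 110 = 672.2.
Equity weight = 453/672.2 = 0.6739.
Preferred weight = 109.2/672.2 = 0.1625.
Convertible notes (debt portion) weight = 110/672.2 = 0.1636.
Debt contribution = 0.1636 × 2.6% × (1 − 38%) = 0.2638%.
Preferred contribution = 0.1625 × 7% = 1.1372%.
Required equity contribution = 12.61% − 1.4010% = 11.2090%.
Re = 11.2090% / 0.6739 = 16.6329%.

16.63%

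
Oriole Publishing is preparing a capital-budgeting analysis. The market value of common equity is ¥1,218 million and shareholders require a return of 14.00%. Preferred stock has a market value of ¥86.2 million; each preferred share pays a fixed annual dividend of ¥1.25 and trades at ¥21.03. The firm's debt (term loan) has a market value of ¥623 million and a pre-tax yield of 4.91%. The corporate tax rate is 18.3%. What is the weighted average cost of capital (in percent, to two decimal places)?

Cost of preferred: Rp = 1.25 / 21.03 = 5.9439%.
Total capital V = 1218 + 86.2 + 623 = 1927.2.
Equity: weight = 1218/1927.2 = 0.6320; cost = 14%.
Preferred: weight = 86.2/1927.2 = 0.0447; cost = 5.9439%.
Term loan: weight = 623/1927.2 = 0.3233; after-tax cost = 4.91% × (1 − 18.3%) = 4.0115%.
WACC = 0.6320 × 14.0000% + 0.0447 × 5.9439% + 0.3233 × 4.0115% = 10.4107%.

10.41%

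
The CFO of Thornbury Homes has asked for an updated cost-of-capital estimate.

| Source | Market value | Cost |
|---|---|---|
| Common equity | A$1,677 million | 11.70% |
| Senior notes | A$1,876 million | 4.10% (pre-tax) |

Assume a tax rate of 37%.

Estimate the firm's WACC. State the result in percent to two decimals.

6.89%

Total capital V = 1677 + 1876 = 3553.
Equity: weight = 1677/3553 = 0.4720; cost = 11.7%.
Senior notes: weight = 1876/3553 = 0.5280; after-tax cost = 4.1% × (1 − 37%) = 2.5830%.
WACC = 0.4720 × 11.7000% + 0.5280 × 2.5830% = 6.8862%.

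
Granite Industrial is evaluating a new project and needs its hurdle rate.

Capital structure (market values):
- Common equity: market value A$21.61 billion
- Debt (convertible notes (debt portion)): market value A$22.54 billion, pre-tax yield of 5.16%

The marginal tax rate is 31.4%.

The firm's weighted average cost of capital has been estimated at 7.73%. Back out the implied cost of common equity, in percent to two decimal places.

12.10%

Total capital V = 21.61 + 22.54 = 44.15.
Equity weight = 21.61/44.15 = 0.4895.
Convertible notes (debt portion) weight = 22.54/44.15 = 0.5105.
Debt contribution = 0.5105 × 5.16% × (1 − 31.4%) = 1.8072%.
Required equity contribution = 7.73% − 1.8072% = 5.9228%.
Re = 5.9228% / 0.4895 = 12.1006%.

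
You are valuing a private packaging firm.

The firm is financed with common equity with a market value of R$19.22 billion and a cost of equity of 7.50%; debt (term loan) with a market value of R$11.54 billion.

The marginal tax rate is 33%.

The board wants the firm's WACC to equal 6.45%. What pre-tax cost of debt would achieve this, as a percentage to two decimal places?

Total capital V = 19.22 + 11.54 = 30.76.
Equity weight = 19.22/30.76 = 0.6248.
Term loan weight = 11.54/30.76 = 0.3752.
Equity contribution = 0.6248 × 7.5% = 4.6863%.
Remaining for debt = 6.45% − 4.6863% = 1.7637%.
Rd × (1 − 33%) × 0.3752 = 1.7637%  ⇒  Rd = 7.0167%.

7.02%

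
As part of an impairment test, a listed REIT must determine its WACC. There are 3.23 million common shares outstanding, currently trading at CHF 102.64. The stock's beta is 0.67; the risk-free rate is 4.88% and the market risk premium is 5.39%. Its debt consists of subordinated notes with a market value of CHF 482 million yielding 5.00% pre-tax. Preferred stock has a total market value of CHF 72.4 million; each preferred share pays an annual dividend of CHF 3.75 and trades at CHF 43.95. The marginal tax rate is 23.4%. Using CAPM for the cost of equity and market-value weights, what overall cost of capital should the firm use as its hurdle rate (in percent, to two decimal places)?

Cost of equity via CAPM: Re = 4.88% + 0.67 × 5.39% = 8.4913%.
Cost of preferred: Rp = 3.75 / 43.95 = 8.5324%.
Market value of equity E = 102.64 × 3.23m = 331.5272m.
Total capital V = 331.5272 + 72.4 + 482 = 885.9272.
Equity: weight = 331.5272/885.9272 = 0.3742; cost = 8.4913%.
Preferred: weight = 72.4/885.9272 = 0.0817; cost = 8.5324%.
Subordinated notes: weight = 482/885.9272 = 0.5441; after-tax cost = 5% × (1 − 23.4%) = 3.8300%.
WACC = 0.3742 × 8.4913% + 0.0817 × 8.5324% + 0.5441 × 3.8300% = 5.9586%.

5.96%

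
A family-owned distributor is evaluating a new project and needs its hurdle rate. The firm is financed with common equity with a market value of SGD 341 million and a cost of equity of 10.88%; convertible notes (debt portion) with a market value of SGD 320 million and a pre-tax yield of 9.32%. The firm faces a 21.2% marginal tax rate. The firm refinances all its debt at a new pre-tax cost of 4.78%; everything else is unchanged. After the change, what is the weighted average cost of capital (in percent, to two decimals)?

7.44%

After the change:
Total capital V = 341 + 320 = 661.
Equity: weight = 341/661 = 0.5159; cost = 10.88%.
Convertible notes (debt portion): weight = 320/661 = 0.4841; after-tax cost = 4.78% × (1 − 21.2%) = 3.7666%.
WACC = 0.5159 × 10.8800% + 0.4841 × 3.7666% = 7.4363%.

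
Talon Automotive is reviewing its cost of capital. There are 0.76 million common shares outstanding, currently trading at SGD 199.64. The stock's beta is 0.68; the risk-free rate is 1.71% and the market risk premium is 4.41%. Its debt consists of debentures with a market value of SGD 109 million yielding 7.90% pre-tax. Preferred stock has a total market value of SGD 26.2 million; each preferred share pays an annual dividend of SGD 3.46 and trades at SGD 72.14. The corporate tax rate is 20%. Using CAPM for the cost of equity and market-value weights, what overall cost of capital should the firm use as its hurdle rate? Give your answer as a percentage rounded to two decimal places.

Cost of equity via CAPM: Re = 1.71% + 0.68 × 4.41% = 4.7088%.
Cost of preferred: Rp = 3.46 / 72.14 = 4.7962%.
Market value of equity E = 199.64 × 0.76m = 151.7264m.
Total capital V = 151.7264 + 26.2 + 109 = 286.9264.
Equity: weight = 151.7264/286.9264 = 0.5288; cost = 4.7088%.
Preferred: weight = 26.2/286.9264 = 0.0913; cost = 4.7962%.
Debentures: weight = 109/286.9264 = 0.3799; after-tax cost = 7.9% × (1 − 20%) = 6.3200%.
WACC = 0.5288 × 4.7088% + 0.0913 × 4.7962% + 0.3799 × 6.3200% = 5.3289%.

5.33%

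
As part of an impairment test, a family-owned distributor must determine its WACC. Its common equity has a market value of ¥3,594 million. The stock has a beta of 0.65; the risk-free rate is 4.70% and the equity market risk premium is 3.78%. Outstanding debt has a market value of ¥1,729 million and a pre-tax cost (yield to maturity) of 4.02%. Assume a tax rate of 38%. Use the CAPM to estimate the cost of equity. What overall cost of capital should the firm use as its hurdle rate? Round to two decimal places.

Cost of equity via CAPM: Re = 4.7% + 0.65 × 3.78% = 7.1570%.
Total capital V = 3594 + 1729 = 5323.
Equity: weight = 3594/5323 = 0.6752; cost = 7.157%.
Debt: weight = 1729/5323 = 0.3248; after-tax cost = 4.02% × (1 − 38%) = 2.4924%.
WACC = 0.6752 × 7.1570% + 0.3248 × 2.4924% = 5.6419%.

5.64%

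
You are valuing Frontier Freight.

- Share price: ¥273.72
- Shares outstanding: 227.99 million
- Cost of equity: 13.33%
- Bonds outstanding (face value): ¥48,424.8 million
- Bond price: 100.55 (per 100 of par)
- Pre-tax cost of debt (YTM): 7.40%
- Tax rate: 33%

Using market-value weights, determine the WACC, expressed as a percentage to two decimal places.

9.66%

Market value of equity E = 273.72 × 227.99m = 62405.4228m. Market value of debt D = 48424.8m × 100.55/100 = 48691.1364m.
Total capital V = 62405.4228 + 48691.1364 = 111096.5592.
Equity: weight = 62405.4228/111096.5592 = 0.5617; cost = 13.33%.
Bonds outstanding: weight = 48691.1364/111096.5592 = 0.4383; after-tax cost = 7.4% × (1 − 33%) = 4.9580%.
WACC = 0.5617 × 13.3300% + 0.4383 × 4.9580% = 9.6607%.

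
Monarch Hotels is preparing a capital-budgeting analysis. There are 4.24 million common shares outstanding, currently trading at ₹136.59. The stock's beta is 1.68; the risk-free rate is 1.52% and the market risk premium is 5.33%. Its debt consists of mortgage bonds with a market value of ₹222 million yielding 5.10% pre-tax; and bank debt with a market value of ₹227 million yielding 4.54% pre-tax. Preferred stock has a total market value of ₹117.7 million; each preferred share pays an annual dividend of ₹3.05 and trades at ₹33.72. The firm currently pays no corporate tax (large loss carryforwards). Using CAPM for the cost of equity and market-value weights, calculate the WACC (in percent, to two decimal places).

Cost of equity via CAPM: Re = 1.52% + 1.68 × 5.33% = 10.4744%.
Cost of preferred: Rp = 3.05 / 33.72 = 9.0451%.
Market value of equity E = 136.59 × 4.24m = 579.1416m.
Total capital V = 579.1416 + 117.7 + 222 + 227 = 1145.8416.
Equity: weight = 579.1416/1145.8416 = 0.5054; cost = 10.4744%.
Preferred: weight = 117.7/1145.8416 = 0.1027; cost = 9.0451%.
Mortgage bonds: weight = 222/1145.8416 = 0.1937; after-tax cost = 5.1% × (1 − 0%) = 5.1000%.
Bank debt: weight = 227/1145.8416 = 0.1981; after-tax cost = 4.54% × (1 − 0%) = 4.5400%.
WACC = 0.5054 × 10.4744% + 0.1027 × 9.0451% + 0.1937 × 5.1000% + 0.1981 × 4.5400% = 8.1107%.

8.11%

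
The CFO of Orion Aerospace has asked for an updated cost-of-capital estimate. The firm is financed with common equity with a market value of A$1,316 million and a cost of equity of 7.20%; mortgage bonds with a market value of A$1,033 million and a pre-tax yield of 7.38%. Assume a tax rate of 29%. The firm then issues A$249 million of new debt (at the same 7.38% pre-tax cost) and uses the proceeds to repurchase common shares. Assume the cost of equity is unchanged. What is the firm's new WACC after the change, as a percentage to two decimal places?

After the change:
Total capital V = 1067 + 1282 = 2349.
Equity: weight = 1067/2349 = 0.4542; cost = 7.2%.
Mortgage bonds: weight = 1282/2349 = 0.5458; after-tax cost = 7.38% × (1 − 29%) = 5.2398%.
WACC = 0.4542 × 7.2000% + 0.5458 × 5.2398% = 6.1302%.

6.13%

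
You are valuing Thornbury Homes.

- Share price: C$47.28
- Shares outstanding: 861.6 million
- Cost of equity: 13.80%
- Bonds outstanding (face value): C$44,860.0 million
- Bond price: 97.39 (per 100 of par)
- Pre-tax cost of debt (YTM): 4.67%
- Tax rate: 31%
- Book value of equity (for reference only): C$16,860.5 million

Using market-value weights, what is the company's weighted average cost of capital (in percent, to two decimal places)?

Market value of equity E = 47.28 × 861.6m = 40736.448m. Market value of debt D = 44860m × 97.39/100 = 43689.154m.
Total capital V = 40736.448 + 43689.154 = 84425.602.
Equity: weight = 40736.448/84425.602 = 0.4825; cost = 13.8%.
Bonds outstanding: weight = 43689.154/84425.602 = 0.5175; after-tax cost = 4.67% × (1 − 31%) = 3.2223%.
WACC = 0.4825 × 13.8000% + 0.5175 × 3.2223% = 8.3262%.

8.33%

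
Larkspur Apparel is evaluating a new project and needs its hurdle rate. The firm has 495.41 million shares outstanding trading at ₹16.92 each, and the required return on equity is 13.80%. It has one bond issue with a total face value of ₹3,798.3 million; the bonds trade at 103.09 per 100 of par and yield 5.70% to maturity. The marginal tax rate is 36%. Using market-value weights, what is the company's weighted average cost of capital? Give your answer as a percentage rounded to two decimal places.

10.57%

Market value of equity E = 16.92 × 495.41m = 8382.3372m. Market value of debt D = 3798.3m × 103.09/100 = 3915.66747m.
Total capital V = 8382.3372 + 3915.66747 = 12298.00467.
Equity: weight = 8382.3372/12298.00467 = 0.6816; cost = 13.8%.
Bonds outstanding: weight = 3915.66747/12298.00467 = 0.3184; after-tax cost = 5.7% × (1 − 36%) = 3.6480%.
WACC = 0.6816 × 13.8000% + 0.3184 × 3.6480% = 10.5676%.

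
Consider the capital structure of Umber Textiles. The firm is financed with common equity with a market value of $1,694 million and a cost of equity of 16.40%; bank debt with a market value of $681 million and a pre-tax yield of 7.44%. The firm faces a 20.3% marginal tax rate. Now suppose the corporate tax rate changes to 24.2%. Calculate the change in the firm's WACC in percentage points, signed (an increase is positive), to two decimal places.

Current WACC:
Total capital V = 1694 + 681 = 2375.
Equity: weight = 1694/2375 = 0.7133; cost = 16.4%.
Bank debt: weight = 681/2375 = 0.2867; after-tax cost = 7.44% × (1 − 20.3%) = 5.9297%.
WACC = 0.7133 × 16.4000% + 0.2867 × 5.9297% = 13.3978%.
After the change:
Total capital V = 1694 + 681 = 2375.
Equity: weight = 1694/2375 = 0.7133; cost = 16.4%.
Bank debt: weight = 681/2375 = 0.2867; after-tax cost = 7.44% × (1 − 24.2%) = 5.6395%.
WACC = 0.7133 × 16.4000% + 0.2867 × 5.6395% = 13.3146%.
Change in WACC = 13.3146% − 13.3978% = -0.0832 pp.

-0.08 pp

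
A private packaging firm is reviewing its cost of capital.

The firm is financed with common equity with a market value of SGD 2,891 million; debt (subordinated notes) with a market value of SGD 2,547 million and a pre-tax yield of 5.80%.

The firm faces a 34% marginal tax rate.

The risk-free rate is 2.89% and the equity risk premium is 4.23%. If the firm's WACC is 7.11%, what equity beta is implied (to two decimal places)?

Total capital V = 2891 + 2547 = 5438.
Equity weight = 2891/5438 = 0.5316.
Subordinated notes weight = 2547/5438 = 0.4684.
Debt contribution = 0.4684 × 5.8% × (1 − 34%) = 1.7929%.
Required equity contribution = 7.11% − 1.7929% = 5.3171%  ⇒  Re = 10.0015%.
CAPM: 10.0015% = 2.89% + β × 4.23%  ⇒  β = 1.6812.

1.68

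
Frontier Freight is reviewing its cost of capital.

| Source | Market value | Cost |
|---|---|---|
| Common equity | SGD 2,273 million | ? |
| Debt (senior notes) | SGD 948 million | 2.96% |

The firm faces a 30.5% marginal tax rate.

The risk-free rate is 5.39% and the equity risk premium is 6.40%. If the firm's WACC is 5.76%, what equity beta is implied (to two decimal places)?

0.30

Total capital V = 2273 + 948 = 3221.
Equity weight = 2273/3221 = 0.7057.
Senior notes weight = 948/3221 = 0.2943.
Debt contribution = 0.2943 × 2.96% × (1 − 30.5%) = 0.6055%.
Required equity contribution = 5.76% − 0.6055% = 5.1545%  ⇒  Re = 7.3043%.
CAPM: 7.3043% = 5.39% + β × 6.4%  ⇒  β = 0.2991.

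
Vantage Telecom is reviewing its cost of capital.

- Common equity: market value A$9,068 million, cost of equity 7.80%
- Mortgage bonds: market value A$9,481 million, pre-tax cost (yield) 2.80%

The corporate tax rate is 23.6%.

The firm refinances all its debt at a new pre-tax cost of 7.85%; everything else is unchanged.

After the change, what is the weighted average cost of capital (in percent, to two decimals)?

6.88%

After the change:
Total capital V = 9068 + 9481 = 18549.
Equity: weight = 9068/18549 = 0.4889; cost = 7.8%.
Mortgage bonds: weight = 9481/18549 = 0.5111; after-tax cost = 7.85% × (1 − 23.6%) = 5.9974%.
WACC = 0.4889 × 7.8000% + 0.5111 × 5.9974% = 6.8786%.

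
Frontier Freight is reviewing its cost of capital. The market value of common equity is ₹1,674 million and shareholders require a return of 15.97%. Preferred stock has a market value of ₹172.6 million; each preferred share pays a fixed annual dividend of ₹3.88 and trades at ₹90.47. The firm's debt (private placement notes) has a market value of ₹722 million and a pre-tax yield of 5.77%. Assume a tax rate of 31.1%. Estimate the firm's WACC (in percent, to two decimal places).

Cost of preferred: Rp = 3.88 / 90.47 = 4.2887%.
Total capital V = 1674 + 172.6 + 722 = 2568.6.
Equity: weight = 1674/2568.6 = 0.6517; cost = 15.97%.
Preferred: weight = 172.6/2568.6 = 0.0672; cost = 4.2887%.
Private placement notes: weight = 722/2568.6 = 0.2811; after-tax cost = 5.77% × (1 − 31.1%) = 3.9755%.
WACC = 0.6517 × 15.9700% + 0.0672 × 4.2887% + 0.2811 × 3.9755% = 11.8136%.

11.81%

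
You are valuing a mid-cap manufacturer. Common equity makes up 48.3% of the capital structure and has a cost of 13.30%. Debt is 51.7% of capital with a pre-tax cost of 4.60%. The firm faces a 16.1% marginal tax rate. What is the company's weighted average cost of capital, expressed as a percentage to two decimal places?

8.42%

After-tax cost of debt = 4.6% × (1 − 16.1%) = 3.8594%.
WACC = 0.483 × 13.3000% + 0.517 × 3.8594% = 8.4192%.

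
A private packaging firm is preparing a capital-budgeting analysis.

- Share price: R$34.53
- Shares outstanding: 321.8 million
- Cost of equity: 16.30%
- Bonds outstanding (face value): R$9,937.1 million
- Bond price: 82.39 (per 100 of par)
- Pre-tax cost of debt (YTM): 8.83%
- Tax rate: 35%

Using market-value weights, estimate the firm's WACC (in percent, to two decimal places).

11.82%

Market value of equity E = 34.53 × 321.8m = 11111.754m. Market value of debt D = 9937.1m × 82.39/100 = 8187.17669m.
Total capital V = 11111.754 + 8187.17669 = 19298.93069.
Equity: weight = 11111.754/19298.93069 = 0.5758; cost = 16.3%.
Bonds outstanding: weight = 8187.17669/19298.93069 = 0.4242; after-tax cost = 8.83% × (1 − 35%) = 5.7395%.
WACC = 0.5758 × 16.3000% + 0.4242 × 5.7395% = 11.8199%.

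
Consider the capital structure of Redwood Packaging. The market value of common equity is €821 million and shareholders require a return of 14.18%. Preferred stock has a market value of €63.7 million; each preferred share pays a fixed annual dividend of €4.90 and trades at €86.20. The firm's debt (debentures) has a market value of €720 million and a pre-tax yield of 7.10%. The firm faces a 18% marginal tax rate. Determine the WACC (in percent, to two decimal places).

10.09%

Cost of preferred: Rp = 4.9 / 86.2 = 5.6845%.
Total capital V = 821 + 63.7 + 720 = 1604.7.
Equity: weight = 821/1604.7 = 0.5116; cost = 14.18%.
Preferred: weight = 63.7/1604.7 = 0.0397; cost = 5.6845%.
Debentures: weight = 720/1604.7 = 0.4487; after-tax cost = 7.1% × (1 − 18%) = 5.8220%.
WACC = 0.5116 × 14.1800% + 0.0397 × 5.6845% + 0.4487 × 5.8220% = 10.0927%.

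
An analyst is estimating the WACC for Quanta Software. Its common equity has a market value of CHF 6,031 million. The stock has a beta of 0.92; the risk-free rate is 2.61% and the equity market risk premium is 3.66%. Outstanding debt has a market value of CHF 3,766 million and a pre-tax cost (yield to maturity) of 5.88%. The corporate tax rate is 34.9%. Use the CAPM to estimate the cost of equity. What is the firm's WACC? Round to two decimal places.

5.15%

Cost of equity via CAPM: Re = 2.61% + 0.92 × 3.66% = 5.9772%.
Total capital V = 6031 + 3766 = 9797.
Equity: weight = 6031/9797 = 0.6156; cost = 5.9772%.
Debt: weight = 3766/9797 = 0.3844; after-tax cost = 5.88% × (1 − 34.9%) = 3.8279%.
WACC = 0.6156 × 5.9772% + 0.3844 × 3.8279% = 5.1510%.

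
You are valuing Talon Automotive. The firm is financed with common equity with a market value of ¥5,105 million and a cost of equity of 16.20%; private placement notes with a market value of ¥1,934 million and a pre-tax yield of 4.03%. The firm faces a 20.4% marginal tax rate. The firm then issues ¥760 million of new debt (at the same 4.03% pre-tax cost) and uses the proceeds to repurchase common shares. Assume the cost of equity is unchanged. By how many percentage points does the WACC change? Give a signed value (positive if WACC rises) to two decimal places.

Current WACC:
Total capital V = 5105 + 1934 = 7039.
Equity: weight = 5105/7039 = 0.7252; cost = 16.2%.
Private placement notes: weight = 1934/7039 = 0.2748; after-tax cost = 4.03% × (1 − 20.4%) = 3.2079%.
WACC = 0.7252 × 16.2000% + 0.2748 × 3.2079% = 12.6304%.
After the change:
Total capital V = 4345 + 2694 = 7039.
Equity: weight = 4345/7039 = 0.6173; cost = 16.2%.
Private placement notes: weight = 2694/7039 = 0.3827; after-tax cost = 4.03% × (1 − 20.4%) = 3.2079%.
WACC = 0.6173 × 16.2000% + 0.3827 × 3.2079% = 11.2276%.
Change in WACC = 11.2276% − 12.6304% = -1.4028 pp.

-1.40 pp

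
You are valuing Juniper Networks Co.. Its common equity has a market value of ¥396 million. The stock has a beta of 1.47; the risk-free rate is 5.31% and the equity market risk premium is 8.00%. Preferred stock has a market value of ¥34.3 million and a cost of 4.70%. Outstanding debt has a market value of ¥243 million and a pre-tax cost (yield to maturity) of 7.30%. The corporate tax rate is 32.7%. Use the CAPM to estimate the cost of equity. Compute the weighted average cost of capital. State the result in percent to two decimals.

12.05%

Cost of equity via CAPM: Re = 5.31% + 1.47 × 8.0% = 17.0700%.
Total capital V = 396 + 34.3 + 243 = 673.3.
Equity: weight = 396/673.3 = 0.5881; cost = 17.07%.
Preferred: weight = 34.3/673.3 = 0.0509; cost = 4.7%.
Debt: weight = 243/673.3 = 0.3609; after-tax cost = 7.3% × (1 − 32.7%) = 4.9129%.
WACC = 0.5881 × 17.0700% + 0.0509 × 4.7000% + 0.3609 × 4.9129% = 12.0522%.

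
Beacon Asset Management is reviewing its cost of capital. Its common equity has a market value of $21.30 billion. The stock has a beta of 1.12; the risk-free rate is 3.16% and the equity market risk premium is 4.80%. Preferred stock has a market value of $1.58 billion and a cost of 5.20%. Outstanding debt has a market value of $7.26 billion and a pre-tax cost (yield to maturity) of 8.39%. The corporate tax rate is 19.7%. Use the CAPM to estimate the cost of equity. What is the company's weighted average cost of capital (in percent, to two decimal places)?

7.93%

Cost of equity via CAPM: Re = 3.16% + 1.12 × 4.8% = 8.5360%.
Total capital V = 21.3 + 1.58 + 7.26 = 30.14.
Equity: weight = 21.3/30.14 = 0.7067; cost = 8.536%.
Preferred: weight = 1.58/30.14 = 0.0524; cost = 5.2%.
Debt: weight = 7.26/30.14 = 0.2409; after-tax cost = 8.39% × (1 − 19.7%) = 6.7372%.
WACC = 0.7067 × 8.5360% + 0.0524 × 5.2000% + 0.2409 × 6.7372% = 7.9278%.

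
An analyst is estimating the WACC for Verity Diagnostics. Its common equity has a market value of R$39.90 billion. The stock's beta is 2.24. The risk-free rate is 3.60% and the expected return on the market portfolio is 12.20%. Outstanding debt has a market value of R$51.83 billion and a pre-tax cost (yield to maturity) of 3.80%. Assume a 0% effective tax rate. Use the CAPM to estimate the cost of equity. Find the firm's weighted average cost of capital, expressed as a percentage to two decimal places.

Market risk premium = 12.2% − 3.6% = 8.6%.
Cost of equity via CAPM: Re = 3.6% + 2.24 × 8.6% = 22.8640%.
Total capital V = 39.9 + 51.83 = 91.73.
Equity: weight = 39.9/91.73 = 0.4350; cost = 22.864%.
Debt: weight = 51.83/91.73 = 0.5650; after-tax cost = 3.8% × (1 − 0%) = 3.8000%.
WACC = 0.4350 × 22.8640% + 0.5650 × 3.8000% = 12.0923%.

12.09%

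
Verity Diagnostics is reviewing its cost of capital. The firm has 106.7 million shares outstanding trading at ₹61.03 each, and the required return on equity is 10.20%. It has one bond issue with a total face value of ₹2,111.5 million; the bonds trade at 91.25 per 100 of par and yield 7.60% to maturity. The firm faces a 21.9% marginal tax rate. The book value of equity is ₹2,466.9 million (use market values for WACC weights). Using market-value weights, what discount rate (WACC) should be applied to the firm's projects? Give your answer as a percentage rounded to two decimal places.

Market value of equity E = 61.03 × 106.7m = 6511.901m. Market value of debt D = 2111.5m × 91.25/100 = 1926.74375m.
Total capital V = 6511.901 + 1926.74375 = 8438.64475.
Equity: weight = 6511.901/8438.64475 = 0.7717; cost = 10.2%.
Bonds outstanding: weight = 1926.74375/8438.64475 = 0.2283; after-tax cost = 7.6% × (1 − 21.9%) = 5.9356%.
WACC = 0.7717 × 10.2000% + 0.2283 × 5.9356% = 9.2263%.

9.23%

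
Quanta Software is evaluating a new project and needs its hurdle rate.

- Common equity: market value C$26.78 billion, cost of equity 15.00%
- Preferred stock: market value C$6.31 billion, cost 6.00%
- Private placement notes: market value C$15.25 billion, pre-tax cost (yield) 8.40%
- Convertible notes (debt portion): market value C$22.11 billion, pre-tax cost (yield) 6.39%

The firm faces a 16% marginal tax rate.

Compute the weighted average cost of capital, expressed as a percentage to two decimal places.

9.45%

Total capital V = 26.78 + 6.31 + 15.25 + 22.11 = 70.45.
Equity: weight = 26.78/70.45 = 0.3801; cost = 15%.
Preferred: weight = 6.31/70.45 = 0.0896; cost = 6%.
Private placement notes: weight = 15.25/70.45 = 0.2165; after-tax cost = 8.4% × (1 − 16%) = 7.0560%.
Convertible notes (debt portion): weight = 22.11/70.45 = 0.3138; after-tax cost = 6.39% × (1 − 16%) = 5.3676%.
WACC = 0.3801 × 15.0000% + 0.0896 × 6.0000% + 0.2165 × 7.0560% + 0.3138 × 5.3676% = 9.4513%.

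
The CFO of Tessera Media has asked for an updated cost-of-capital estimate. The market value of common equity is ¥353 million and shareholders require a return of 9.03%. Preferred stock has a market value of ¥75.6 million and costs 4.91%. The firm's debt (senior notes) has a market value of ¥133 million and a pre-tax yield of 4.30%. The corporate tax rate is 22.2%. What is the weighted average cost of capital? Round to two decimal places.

Total capital V = 353 + 75.6 + 133 = 561.6.
Equity: weight = 353/561.6 = 0.6286; cost = 9.03%.
Preferred: weight = 75.6/561.6 = 0.1346; cost = 4.91%.
Senior notes: weight = 133/561.6 = 0.2368; after-tax cost = 4.3% × (1 − 22.2%) = 3.3454%.
WACC = 0.6286 × 9.0300% + 0.1346 × 4.9100% + 0.2368 × 3.3454% = 7.1291%.

7.13%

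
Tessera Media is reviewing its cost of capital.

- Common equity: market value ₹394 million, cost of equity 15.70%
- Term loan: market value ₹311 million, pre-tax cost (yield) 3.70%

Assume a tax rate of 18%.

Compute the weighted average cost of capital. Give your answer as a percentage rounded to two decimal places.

Total capital V = 394 + 311 = 705.
Equity: weight = 394/705 = 0.5589; cost = 15.7%.
Term loan: weight = 311/705 = 0.4411; after-tax cost = 3.7% × (1 − 18%) = 3.0340%.
WACC = 0.5589 × 15.7000% + 0.4411 × 3.0340% = 10.1126%.

10.11%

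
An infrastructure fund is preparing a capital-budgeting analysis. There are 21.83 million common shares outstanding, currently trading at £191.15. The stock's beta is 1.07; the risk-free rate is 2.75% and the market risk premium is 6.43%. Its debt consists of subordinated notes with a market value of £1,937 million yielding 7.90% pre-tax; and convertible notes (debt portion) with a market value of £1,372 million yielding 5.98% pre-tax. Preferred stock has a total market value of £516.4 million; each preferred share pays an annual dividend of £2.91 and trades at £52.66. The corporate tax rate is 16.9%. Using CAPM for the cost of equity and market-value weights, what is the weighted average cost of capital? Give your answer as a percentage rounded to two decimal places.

Cost of equity via CAPM: Re = 2.75% + 1.07 × 6.43% = 9.6301%.
Cost of preferred: Rp = 2.91 / 52.66 = 5.5260%.
Market value of equity E = 191.15 × 21.83m = 4172.8045m.
Total capital V = 4172.8045 + 516.4 + 1937 + 1372 = 7998.2045.
Equity: weight = 4172.8045/7998.2045 = 0.5217; cost = 9.6301%.
Preferred: weight = 516.4/7998.2045 = 0.0646; cost = 5.526%.
Subordinated notes: weight = 1937/7998.2045 = 0.2422; after-tax cost = 7.9% × (1 − 16.9%) = 6.5649%.
Convertible notes (debt portion): weight = 1372/7998.2045 = 0.1715; after-tax cost = 5.98% × (1 − 16.9%) = 4.9694%.
WACC = 0.5217 × 9.6301% + 0.0646 × 5.5260% + 0.2422 × 6.5649% + 0.1715 × 4.9694% = 7.8233%.

7.82%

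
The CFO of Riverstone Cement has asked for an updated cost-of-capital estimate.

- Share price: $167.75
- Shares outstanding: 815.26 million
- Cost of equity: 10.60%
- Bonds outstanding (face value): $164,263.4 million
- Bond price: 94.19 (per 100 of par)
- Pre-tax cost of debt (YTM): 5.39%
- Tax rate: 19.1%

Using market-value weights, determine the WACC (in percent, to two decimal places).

7.29%

Market value of equity E = 167.75 × 815.26m = 136759.865m. Market value of debt D = 164263.4m × 94.19/100 = 154719.69646m.
Total capital V = 136759.865 + 154719.69646 = 291479.56146.
Equity: weight = 136759.865/291479.56146 = 0.4692; cost = 10.6%.
Bonds outstanding: weight = 154719.69646/291479.56146 = 0.5308; after-tax cost = 5.39% × (1 − 19.1%) = 4.3605%.
WACC = 0.4692 × 10.6000% + 0.5308 × 4.3605% = 7.2880%.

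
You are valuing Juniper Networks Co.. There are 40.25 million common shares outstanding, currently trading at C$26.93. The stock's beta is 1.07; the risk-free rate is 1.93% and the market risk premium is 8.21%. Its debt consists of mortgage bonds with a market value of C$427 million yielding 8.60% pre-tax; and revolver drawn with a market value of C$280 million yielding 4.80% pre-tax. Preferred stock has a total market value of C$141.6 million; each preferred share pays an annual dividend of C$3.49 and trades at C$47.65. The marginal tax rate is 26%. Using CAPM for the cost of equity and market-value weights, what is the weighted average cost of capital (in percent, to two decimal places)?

8.47%

Cost of equity via CAPM: Re = 1.93% + 1.07 × 8.21% = 10.7147%.
Cost of preferred: Rp = 3.49 / 47.65 = 7.3242%.
Market value of equity E = 26.93 × 40.25m = 1083.9325m.
Total capital V = 1083.9325 + 141.6 + 427 + 280 = 1932.5325.
Equity: weight = 1083.9325/1932.5325 = 0.5609; cost = 10.7147%.
Preferred: weight = 141.6/1932.5325 = 0.0733; cost = 7.3242%.
Mortgage bonds: weight = 427/1932.5325 = 0.2210; after-tax cost = 8.6% × (1 − 26%) = 6.3640%.
Revolver drawn: weight = 280/1932.5325 = 0.1449; after-tax cost = 4.8% × (1 − 26%) = 3.5520%.
WACC = 0.5609 × 10.7147% + 0.0733 × 7.3242% + 0.2210 × 6.3640% + 0.1449 × 3.5520% = 8.4672%.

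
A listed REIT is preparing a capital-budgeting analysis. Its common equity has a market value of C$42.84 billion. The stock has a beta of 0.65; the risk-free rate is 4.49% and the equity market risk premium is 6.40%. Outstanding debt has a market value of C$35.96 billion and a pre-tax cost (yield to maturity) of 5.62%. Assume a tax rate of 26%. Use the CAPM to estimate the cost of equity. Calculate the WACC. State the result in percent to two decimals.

6.60%

Cost of equity via CAPM: Re = 4.49% + 0.65 × 6.4% = 8.6500%.
Total capital V = 42.84 + 35.96 = 78.8.
Equity: weight = 42.84/78.8 = 0.5437; cost = 8.65%.
Debt: weight = 35.96/78.8 = 0.4563; after-tax cost = 5.62% × (1 − 26%) = 4.1588%.
WACC = 0.5437 × 8.6500% + 0.4563 × 4.1588% = 6.6005%.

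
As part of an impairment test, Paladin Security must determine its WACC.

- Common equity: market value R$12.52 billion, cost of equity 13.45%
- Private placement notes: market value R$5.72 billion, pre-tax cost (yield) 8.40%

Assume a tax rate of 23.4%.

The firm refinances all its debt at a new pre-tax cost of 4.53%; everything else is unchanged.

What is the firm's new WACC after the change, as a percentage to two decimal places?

After the change:
Total capital V = 12.52 + 5.72 = 18.24.
Equity: weight = 12.52/18.24 = 0.6864; cost = 13.45%.
Private placement notes: weight = 5.72/18.24 = 0.3136; after-tax cost = 4.53% × (1 − 23.4%) = 3.4700%.
WACC = 0.6864 × 13.4500% + 0.3136 × 3.4700% = 10.3203%.

10.32%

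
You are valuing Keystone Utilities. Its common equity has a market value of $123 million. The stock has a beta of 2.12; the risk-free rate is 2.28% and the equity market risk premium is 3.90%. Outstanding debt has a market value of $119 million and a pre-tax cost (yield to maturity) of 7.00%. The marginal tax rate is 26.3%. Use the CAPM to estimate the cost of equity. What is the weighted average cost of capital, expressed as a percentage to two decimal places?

Cost of equity via CAPM: Re = 2.28% + 2.12 × 3.9% = 10.5480%.
Total capital V = 123 + 119 = 242.
Equity: weight = 123/242 = 0.5083; cost = 10.548%.
Debt: weight = 119/242 = 0.4917; after-tax cost = 7% × (1 − 26.3%) = 5.1590%.
WACC = 0.5083 × 10.5480% + 0.4917 × 5.1590% = 7.8980%.

7.90%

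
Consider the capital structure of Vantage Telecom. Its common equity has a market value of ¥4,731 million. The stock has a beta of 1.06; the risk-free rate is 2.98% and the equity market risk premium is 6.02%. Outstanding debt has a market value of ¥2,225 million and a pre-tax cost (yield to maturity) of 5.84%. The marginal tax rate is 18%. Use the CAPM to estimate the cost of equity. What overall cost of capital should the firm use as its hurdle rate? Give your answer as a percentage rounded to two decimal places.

7.90%

Cost of equity via CAPM: Re = 2.98% + 1.06 × 6.02% = 9.3612%.
Total capital V = 4731 + 2225 = 6956.
Equity: weight = 4731/6956 = 0.6801; cost = 9.3612%.
Debt: weight = 2225/6956 = 0.3199; after-tax cost = 5.84% × (1 − 18%) = 4.7888%.
WACC = 0.6801 × 9.3612% + 0.3199 × 4.7888% = 7.8986%.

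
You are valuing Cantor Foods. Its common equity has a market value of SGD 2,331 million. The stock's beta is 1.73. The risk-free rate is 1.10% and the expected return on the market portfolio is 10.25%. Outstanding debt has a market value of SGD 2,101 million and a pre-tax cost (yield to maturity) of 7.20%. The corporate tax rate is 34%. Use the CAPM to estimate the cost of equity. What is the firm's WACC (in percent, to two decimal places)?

Market risk premium = 10.25% − 1.1% = 9.15%.
Cost of equity via CAPM: Re = 1.1% + 1.73 × 9.15% = 16.9295%.
Total capital V = 2331 + 2101 = 4432.
Equity: weight = 2331/4432 = 0.5259; cost = 16.9295%.
Debt: weight = 2101/4432 = 0.4741; after-tax cost = 7.2% × (1 − 34%) = 4.7520%.
WACC = 0.5259 × 16.9295% + 0.4741 × 4.7520% = 11.1567%.

11.16%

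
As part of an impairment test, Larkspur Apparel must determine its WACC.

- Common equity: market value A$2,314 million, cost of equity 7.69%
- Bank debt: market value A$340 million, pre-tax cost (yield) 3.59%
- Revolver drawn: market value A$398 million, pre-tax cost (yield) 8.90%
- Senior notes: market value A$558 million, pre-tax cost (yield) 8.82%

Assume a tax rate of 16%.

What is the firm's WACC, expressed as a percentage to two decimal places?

7.18%

Total capital V = 2314 + 340 + 398 + 558 = 3610.
Equity: weight = 2314/3610 = 0.6410; cost = 7.69%.
Bank debt: weight = 340/3610 = 0.0942; after-tax cost = 3.59% × (1 − 16%) = 3.0156%.
Revolver drawn: weight = 398/3610 = 0.1102; after-tax cost = 8.9% × (1 − 16%) = 7.4760%.
Senior notes: weight = 558/3610 = 0.1546; after-tax cost = 8.82% × (1 − 16%) = 7.4088%.
WACC = 0.6410 × 7.6900% + 0.0942 × 3.0156% + 0.1102 × 7.4760% + 0.1546 × 7.4088% = 7.1827%.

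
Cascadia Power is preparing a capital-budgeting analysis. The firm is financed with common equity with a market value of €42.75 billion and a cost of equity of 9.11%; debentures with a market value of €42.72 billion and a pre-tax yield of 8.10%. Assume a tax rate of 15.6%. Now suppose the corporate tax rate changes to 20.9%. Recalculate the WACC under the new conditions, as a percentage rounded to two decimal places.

7.76%

After the change:
Total capital V = 42.75 + 42.72 = 85.47.
Equity: weight = 42.75/85.47 = 0.5002; cost = 9.11%.
Debentures: weight = 42.72/85.47 = 0.4998; after-tax cost = 8.1% × (1 − 20.9%) = 6.4071%.
WACC = 0.5002 × 9.1100% + 0.4998 × 6.4071% = 7.7590%.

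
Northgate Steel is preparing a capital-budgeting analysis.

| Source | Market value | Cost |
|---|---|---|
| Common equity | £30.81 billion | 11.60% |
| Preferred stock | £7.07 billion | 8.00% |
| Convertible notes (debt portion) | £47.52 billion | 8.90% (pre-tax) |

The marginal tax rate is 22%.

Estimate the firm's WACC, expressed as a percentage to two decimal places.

Total capital V = 30.81 + 7.07 + 47.52 = 85.4.
Equity: weight = 30.81/85.4 = 0.3608; cost = 11.6%.
Preferred: weight = 7.07/85.4 = 0.0828; cost = 8%.
Convertible notes (debt portion): weight = 47.52/85.4 = 0.5564; after-tax cost = 8.9% × (1 − 22%) = 6.9420%.
WACC = 0.3608 × 11.6000% + 0.0828 × 8.0000% + 0.5564 × 6.9420% = 8.7101%.

8.71%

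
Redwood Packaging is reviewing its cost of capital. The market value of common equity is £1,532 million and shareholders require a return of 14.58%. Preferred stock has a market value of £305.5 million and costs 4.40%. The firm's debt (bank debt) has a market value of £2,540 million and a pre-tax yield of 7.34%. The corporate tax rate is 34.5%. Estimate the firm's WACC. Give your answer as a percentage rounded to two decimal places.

Total capital V = 1532 + 305.5 + 2540 = 4377.5.
Equity: weight = 1532/4377.5 = 0.3500; cost = 14.58%.
Preferred: weight = 305.5/4377.5 = 0.0698; cost = 4.4%.
Bank debt: weight = 2540/4377.5 = 0.5802; after-tax cost = 7.34% × (1 − 34.5%) = 4.8077%.
WACC = 0.3500 × 14.5800% + 0.0698 × 4.4000% + 0.5802 × 4.8077% = 8.1993%.

8.20%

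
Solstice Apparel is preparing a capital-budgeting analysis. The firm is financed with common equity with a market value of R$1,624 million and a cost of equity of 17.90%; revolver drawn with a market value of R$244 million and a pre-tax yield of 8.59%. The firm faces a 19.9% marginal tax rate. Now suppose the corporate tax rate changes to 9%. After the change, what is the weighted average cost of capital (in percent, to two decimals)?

16.58%

After the change:
Total capital V = 1624 + 244 = 1868.
Equity: weight = 1624/1868 = 0.8694; cost = 17.9%.
Revolver drawn: weight = 244/1868 = 0.1306; after-tax cost = 8.59% × (1 − 9%) = 7.8169%.
WACC = 0.8694 × 17.9000% + 0.1306 × 7.8169% = 16.5829%.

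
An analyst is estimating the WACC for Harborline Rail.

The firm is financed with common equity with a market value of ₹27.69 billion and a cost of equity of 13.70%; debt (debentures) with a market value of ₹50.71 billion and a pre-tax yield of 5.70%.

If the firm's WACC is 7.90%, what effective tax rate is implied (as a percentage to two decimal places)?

Total capital V = 27.69 + 50.71 = 78.4.
Equity weight = 27.69/78.4 = 0.3532.
Debentures weight = 50.71/78.4 = 0.6468.
Equity contribution = 0.3532 × 13.7% = 4.8387%.
Debt contribution must be 7.9% − 4.8387% = 3.0613%.
0.6468 × 5.7% × (1 − T) = 3.0613%  ⇒  (1 − T) = 0.8303.
T = 16.9661%.

16.97%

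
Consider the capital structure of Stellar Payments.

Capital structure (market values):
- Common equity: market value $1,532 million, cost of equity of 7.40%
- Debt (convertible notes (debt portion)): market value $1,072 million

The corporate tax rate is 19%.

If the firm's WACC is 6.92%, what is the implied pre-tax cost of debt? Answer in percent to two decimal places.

7.70%

Total capital V = 1532 + 1072 = 2604.
Equity weight = 1532/2604 = 0.5883.
Convertible notes (debt portion) weight = 1072/2604 = 0.4117.
Equity contribution = 0.5883 × 7.4% = 4.3536%.
Remaining for debt = 6.92% − 4.3536% = 2.5664%.
Rd × (1 − 19%) × 0.4117 = 2.5664%  ⇒  Rd = 7.6963%.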